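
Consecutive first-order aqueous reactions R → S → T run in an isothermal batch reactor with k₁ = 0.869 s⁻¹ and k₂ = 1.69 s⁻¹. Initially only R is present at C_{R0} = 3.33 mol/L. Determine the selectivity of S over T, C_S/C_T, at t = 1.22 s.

0.550

Solving the coupled first-order balances gives C_S(t) = [k₁/(k₂−k₁)]·C_{R0}·(e^(−k₁t) − e^(−k₂t)).
e^(−k₁t) = e^(−0.869×1.22) = e^(−1.060) = 0.3464; e^(−k₂t) = e^(−2.062) = 0.1272.
C_S = 0.869×3.33/(1.69−0.869) × (0.3464−0.1272) = 3.525×0.2192 = 0.7725 mol/L.
C_R = C_{R0}e^(−k₁t) = 1.153 mol/L, so C_T = C_{R0}−C_R−C_S = 1.404 mol/L; C_S/C_T = 0.550.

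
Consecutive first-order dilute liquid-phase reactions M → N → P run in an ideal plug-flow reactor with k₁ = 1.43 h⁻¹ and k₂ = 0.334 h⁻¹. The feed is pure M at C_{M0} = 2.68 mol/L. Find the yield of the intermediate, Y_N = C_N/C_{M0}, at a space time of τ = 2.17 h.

For first-order series with pure M initially, C_N(τ) = k₁C_{M0}/(k₂−k₁)·(e^(−k₁τ) − e^(−k₂τ)).
e^(−k₁τ) = e^(−1.43×2.17) = e^(−3.103) = 0.04491; e^(−k₂τ) = e^(−0.7248) = 0.4844.
C_N = 1.43×2.68/(0.334−1.43) × (0.04491−0.4844) = (-3.497)×(-0.4395) = 1.537 mol/L.
Y_N = C_N/C_{M0} = 1.537/2.68 = 0.573.

0.573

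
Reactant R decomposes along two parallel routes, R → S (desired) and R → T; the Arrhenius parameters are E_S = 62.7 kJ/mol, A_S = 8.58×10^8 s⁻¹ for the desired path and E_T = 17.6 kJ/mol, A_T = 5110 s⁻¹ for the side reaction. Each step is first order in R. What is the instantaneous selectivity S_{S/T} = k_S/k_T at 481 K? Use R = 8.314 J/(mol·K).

2.12

Since both paths have the same order in R, the concentration cancels and S_{S/T} = k_S/k_T = (A_S/A_T)·exp[(E_T−E_S)/(RT)].
(E_T−E_S)/(RT) = (17.6−62.7)×10³/(8.314×481) = -45100/3999 = -11.28.
k_S/k_T = (8.58×10^8/5110)·exp(-11.28) = 1.679×10^5 × 1.265×10^-5 = 2.12.
Since E_S > E_T, raising the temperature improves selectivity toward S.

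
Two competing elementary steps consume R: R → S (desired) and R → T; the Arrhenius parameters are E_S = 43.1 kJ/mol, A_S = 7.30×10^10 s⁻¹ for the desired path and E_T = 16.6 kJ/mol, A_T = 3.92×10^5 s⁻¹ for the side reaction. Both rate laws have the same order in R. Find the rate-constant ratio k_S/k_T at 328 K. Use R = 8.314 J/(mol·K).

k_S/k_T = (A_S/A_T)·exp[−(E_S−E_T)/(RT)] = (A_S/A_T)·exp[(E_T−E_S)/(RT)].
(E_T−E_S)/(RT) = (16.6−43.1)×10³/(8.314×328) = -26500/2727 = -9.718.
k_S/k_T = (7.30×10^10/3.92×10^5)·exp(-9.718) = 1.862×10^5 × 6.021×10^-5 = 11.2.
Since E_S > E_T, raising the temperature improves selectivity toward S.

11.2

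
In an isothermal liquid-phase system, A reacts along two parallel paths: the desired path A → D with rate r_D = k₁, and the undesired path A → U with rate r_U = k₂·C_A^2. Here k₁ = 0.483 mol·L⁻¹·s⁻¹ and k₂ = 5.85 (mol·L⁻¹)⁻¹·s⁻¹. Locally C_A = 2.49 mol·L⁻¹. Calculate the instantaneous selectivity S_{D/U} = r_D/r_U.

0.0133

S_{D/U} = r_D/r_U = (k₁)/(k₂·C_A^2) = (k₁/k₂)·C_A^-2.
= (0.483) / (5.85×2.490^2) = 0.4830/36.27 = 0.0133.
The undesired path is higher order in A, so low C_A (CSTR or dilute feed) favours D.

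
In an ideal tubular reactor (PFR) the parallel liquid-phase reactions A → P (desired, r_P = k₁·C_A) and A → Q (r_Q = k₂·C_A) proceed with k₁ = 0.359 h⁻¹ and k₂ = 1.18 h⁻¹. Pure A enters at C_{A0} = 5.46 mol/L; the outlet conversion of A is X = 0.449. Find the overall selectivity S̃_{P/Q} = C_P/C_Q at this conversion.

0.304

C_A = C_{A0}(1−X) = 3.008 mol/L.
Both paths are first order in A, so the instantaneous fraction to P is constant: dC_P/d(−C_A) = k₁/(k₁+k₂) = 0.2333.
C_P = 0.2333·(C_{A0}−C_A) = 0.2333×2.452 = 0.572 mol/L.
C_Q = (C_{A0}−C_A)−C_P = 1.880 mol/L; S̃_{P/Q} = 0.5719/1.880 = 0.304.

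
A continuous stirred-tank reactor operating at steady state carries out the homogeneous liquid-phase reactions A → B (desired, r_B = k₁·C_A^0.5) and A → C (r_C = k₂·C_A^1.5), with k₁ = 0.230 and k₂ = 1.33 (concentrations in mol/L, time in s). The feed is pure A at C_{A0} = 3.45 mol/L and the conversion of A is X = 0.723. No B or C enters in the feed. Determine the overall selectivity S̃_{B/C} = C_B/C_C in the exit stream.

0.181

Exit C_A = C_{A0}(1−X) = 3.45×0.277 = 0.9557 mol/L.
Rates in a CSTR are evaluated at the outlet concentration: r_B = 0.230×0.9557^0.5 = 0.2248, r_C = 1.33×0.9557^1.5 = 1.243.
Overall selectivity = C_B/C_C = r_Bτ/(r_Cτ) = r_B/r_C = 0.181.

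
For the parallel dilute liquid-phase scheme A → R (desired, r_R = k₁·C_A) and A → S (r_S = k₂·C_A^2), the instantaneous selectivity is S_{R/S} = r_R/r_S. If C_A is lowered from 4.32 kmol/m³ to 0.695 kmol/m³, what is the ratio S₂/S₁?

6.22

S_{R/S} = (k₁/k₂)·C_A⁻¹, so S₂/S₁ = (C_{A,2}/C_{A,1})⁻¹.
= 4.32/0.695 = 6.22.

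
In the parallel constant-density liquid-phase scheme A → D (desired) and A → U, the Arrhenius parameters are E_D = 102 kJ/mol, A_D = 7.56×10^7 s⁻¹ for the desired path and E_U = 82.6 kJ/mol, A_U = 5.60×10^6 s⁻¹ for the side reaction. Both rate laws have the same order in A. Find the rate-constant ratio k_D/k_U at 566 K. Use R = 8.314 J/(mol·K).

Since both paths have the same order in A, the concentration cancels and S_{D/U} = k_D/k_U = (A_D/A_U)·exp[(E_U−E_D)/(RT)].
(E_U−E_D)/(RT) = (82.6−102)×10³/(8.314×566) = -19400/4706 = -4.123.
k_D/k_U = (7.56×10^7/5.60×10^6)·exp(-4.123) = 13.50 × 0.01620 = 0.219.

0.219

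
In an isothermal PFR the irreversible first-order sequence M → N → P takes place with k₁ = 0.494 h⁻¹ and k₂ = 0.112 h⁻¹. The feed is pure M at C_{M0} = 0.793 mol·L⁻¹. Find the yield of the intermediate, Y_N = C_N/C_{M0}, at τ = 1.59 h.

0.493

For first-order series with pure M initially, C_N(τ) = k₁C_{M0}/(k₂−k₁)·(e^(−k₁τ) − e^(−k₂τ)).
e^(−k₁τ) = e^(−0.494×1.59) = e^(−0.7855) = 0.4559; e^(−k₂τ) = e^(−0.1781) = 0.8369.
C_N = 0.494×0.793/(0.112−0.494) × (0.4559−0.8369) = (-1.026)×(-0.3810) = 0.3907 mol·L⁻¹.
Y_N = C_N/C_{M0} = 0.3907/0.793 = 0.493.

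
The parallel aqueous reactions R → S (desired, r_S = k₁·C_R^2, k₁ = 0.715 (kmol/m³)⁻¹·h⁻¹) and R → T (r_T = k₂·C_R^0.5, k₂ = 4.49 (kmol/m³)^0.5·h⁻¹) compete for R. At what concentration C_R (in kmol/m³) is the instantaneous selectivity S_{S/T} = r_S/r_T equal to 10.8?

16.6 kmol/m³

S_{S/T} = (k₁/k₂)·C_R^1.5 ⇒ C_R = (S·k₂/k₁)^(1/1.5).
= (10.8×4.49/0.715)^(0.6667) = (67.82)^(0.6667) = 16.6 kmol/m³.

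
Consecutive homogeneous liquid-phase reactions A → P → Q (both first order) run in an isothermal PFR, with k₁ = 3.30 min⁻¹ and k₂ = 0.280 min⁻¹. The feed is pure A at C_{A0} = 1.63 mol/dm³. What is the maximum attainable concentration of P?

1.30 mol/dm³

Evaluating C_P at τ_opt = ln(k₂/k₁)/(k₂−k₁) gives C_{P,max}/C_{A0} = (k₁/k₂)^[k₂/(k₂−k₁)].
= (3.30/0.280)^(0.280/(0.280−3.30)) = (11.79)^(-0.09272) = 0.7956.
C_{P,max} = 0.7956×1.63 = 1.30 mol/dm³.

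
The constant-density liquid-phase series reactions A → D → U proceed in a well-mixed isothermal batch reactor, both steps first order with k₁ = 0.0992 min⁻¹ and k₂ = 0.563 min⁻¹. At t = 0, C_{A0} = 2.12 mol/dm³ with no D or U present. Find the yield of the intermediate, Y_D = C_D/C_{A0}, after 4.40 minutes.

Solving the coupled first-order balances gives C_D(t) = [k₁/(k₂−k₁)]·C_{A0}·(e^(−k₁t) − e^(−k₂t)).
e^(−k₁t) = e^(−0.0992×4.40) = e^(−0.4365) = 0.6463; e^(−k₂t) = e^(−2.477) = 0.08398.
C_D = 0.0992×2.12/(0.563−0.0992) × (0.6463−0.08398) = 0.4534×0.5623 = 0.2550 mol/dm³.
Y_D = C_D/C_{A0} = 0.2550/2.12 = 0.120.

0.120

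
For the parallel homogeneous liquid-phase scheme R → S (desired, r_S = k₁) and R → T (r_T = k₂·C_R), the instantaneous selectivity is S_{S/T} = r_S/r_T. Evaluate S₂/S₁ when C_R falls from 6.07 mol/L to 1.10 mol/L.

S_{S/T} = (k₁/k₂)·C_R⁻¹, so S₂/S₁ = (C_{R,2}/C_{R,1})⁻¹.
= 6.07/1.10 = 5.52.

5.52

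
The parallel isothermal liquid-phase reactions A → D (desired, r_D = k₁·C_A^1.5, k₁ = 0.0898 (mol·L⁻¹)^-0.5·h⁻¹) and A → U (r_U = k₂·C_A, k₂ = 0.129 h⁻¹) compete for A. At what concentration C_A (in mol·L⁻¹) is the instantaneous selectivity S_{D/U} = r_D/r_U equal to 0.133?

S_{D/U} = (k₁/k₂)·C_A^0.5 ⇒ C_A = (S·k₂/k₁)^(2).
= (0.133×0.129/0.0898)^(2) = (0.1911)^(2) = 0.0365 mol·L⁻¹.

0.0365 mol·L⁻¹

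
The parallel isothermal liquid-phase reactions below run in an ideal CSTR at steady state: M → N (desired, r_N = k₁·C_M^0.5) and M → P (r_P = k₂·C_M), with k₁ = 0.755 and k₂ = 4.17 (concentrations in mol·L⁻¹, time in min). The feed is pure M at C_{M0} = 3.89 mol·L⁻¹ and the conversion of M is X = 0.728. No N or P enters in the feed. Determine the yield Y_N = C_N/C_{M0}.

0.109

Exit C_M = C_{M0}(1−X) = 3.89×0.272 = 1.058 mol·L⁻¹.
In a CSTR the entire volume is at exit conditions, so r_N = 0.755×1.058^0.5 = 0.7766 and r_P = 4.17×1.058 = 4.412.
Fraction of consumed M going to N: r_N/(r_N+r_P) = 0.1497.
C_N = 0.1497·C_{M0}·X = 0.1497×3.89×0.728 = 0.424 mol·L⁻¹; Y_N = C_N/C_{M0} = 0.109.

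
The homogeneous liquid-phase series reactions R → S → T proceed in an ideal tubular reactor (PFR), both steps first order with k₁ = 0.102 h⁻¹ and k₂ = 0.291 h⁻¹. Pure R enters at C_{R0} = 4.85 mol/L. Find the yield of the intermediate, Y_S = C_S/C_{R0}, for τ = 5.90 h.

For first-order series with pure R initially, C_S(τ) = k₁C_{R0}/(k₂−k₁)·(e^(−k₁τ) − e^(−k₂τ)).
e^(−k₁τ) = e^(−0.102×5.90) = e^(−0.6018) = 0.5478; e^(−k₂τ) = e^(−1.717) = 0.1796.
C_S = 0.102×4.85/(0.291−0.102) × (0.5478−0.1796) = 2.617×0.3682 = 0.9638 mol/L.
Y_S = C_S/C_{R0} = 0.9638/4.85 = 0.199.

0.199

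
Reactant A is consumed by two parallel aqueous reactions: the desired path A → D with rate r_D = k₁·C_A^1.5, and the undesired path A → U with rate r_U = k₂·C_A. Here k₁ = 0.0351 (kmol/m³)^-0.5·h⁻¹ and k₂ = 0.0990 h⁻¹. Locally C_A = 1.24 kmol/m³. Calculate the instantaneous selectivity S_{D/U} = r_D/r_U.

S_{D/U} = r_D/r_U = (k₁·C_A^1.5)/(k₂·C_A) = (k₁/k₂)·C_A^0.5.
= (0.0351×1.240^1.5) / (0.0990×1.240) = 0.04847/0.1228 = 0.395.
Since the desired path is higher order in A, keeping C_A high (PFR or concentrated feed) favours D.

0.395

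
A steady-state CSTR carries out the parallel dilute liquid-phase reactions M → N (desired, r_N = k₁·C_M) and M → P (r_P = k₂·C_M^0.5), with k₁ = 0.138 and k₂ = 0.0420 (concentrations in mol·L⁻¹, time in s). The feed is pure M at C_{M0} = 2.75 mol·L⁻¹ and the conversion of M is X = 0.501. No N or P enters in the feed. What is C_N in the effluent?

Exit C_M = C_{M0}(1−X) = 2.75×0.499 = 1.372 mol·L⁻¹.
In a CSTR the entire volume is at exit conditions, so r_N = 0.138×1.372 = 0.1894 and r_P = 0.0420×1.372^0.5 = 0.04920.
Fraction of consumed M going to N: r_N/(r_N+r_P) = 0.7938.
C_N = 0.7938·C_{M0}·X = 0.7938×2.75×0.501 = 1.09 mol·L⁻¹.

1.09 mol·L⁻¹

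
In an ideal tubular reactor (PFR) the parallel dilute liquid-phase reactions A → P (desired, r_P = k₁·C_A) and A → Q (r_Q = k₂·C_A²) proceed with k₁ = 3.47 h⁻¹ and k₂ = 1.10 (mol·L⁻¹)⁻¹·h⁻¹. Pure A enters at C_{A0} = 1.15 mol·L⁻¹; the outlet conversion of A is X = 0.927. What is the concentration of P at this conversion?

C_A = C_{A0}(1−X) = 0.08395 mol·L⁻¹.
Along a PFR/batch, dC_P/dC_A = −r_P/(r_P+r_Q) = −k₁/(k₁+k₂·C_A).
Integrating from C_{A0} to C_A: C_P = (3.47/1.10)·ln[(3.47+1.10·1.15)/(3.47+1.10·0.0839)] = 3.155·ln(4.735/3.562) = 0.8977 mol·L⁻¹.

0.898 mol·L⁻¹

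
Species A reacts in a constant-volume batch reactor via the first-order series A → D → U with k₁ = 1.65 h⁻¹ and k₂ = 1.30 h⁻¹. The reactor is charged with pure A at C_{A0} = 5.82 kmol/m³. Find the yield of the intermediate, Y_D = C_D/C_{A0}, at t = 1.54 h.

Solving the coupled first-order balances gives C_D(t) = [k₁/(k₂−k₁)]·C_{A0}·(e^(−k₁t) − e^(−k₂t)).
e^(−k₁t) = e^(−1.65×1.54) = e^(−2.541) = 0.07879; e^(−k₂t) = e^(−2.002) = 0.1351.
C_D = 1.65×5.82/(1.30−1.65) × (0.07879−0.1351) = (-27.44)×(-0.05628) = 1.544 kmol/m³.
Y_D = C_D/C_{A0} = 1.544/5.82 = 0.265.

0.265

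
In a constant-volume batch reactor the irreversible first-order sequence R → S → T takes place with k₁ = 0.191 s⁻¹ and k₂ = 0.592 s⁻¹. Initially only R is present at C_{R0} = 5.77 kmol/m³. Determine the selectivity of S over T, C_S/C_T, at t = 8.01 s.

For first-order series with pure R initially, C_S(t) = k₁C_{R0}/(k₂−k₁)·(e^(−k₁t) − e^(−k₂t)).
e^(−k₁t) = e^(−0.191×8.01) = e^(−1.530) = 0.2166; e^(−k₂t) = e^(−4.742) = 0.008722.
C_S = 0.191×5.77/(0.592−0.191) × (0.2166−0.008722) = 2.748×0.2078 = 0.5712 kmol/m³.
C_R = C_{R0}e^(−k₁t) = 1.250 kmol/m³, so C_T = C_{R0}−C_R−C_S = 3.949 kmol/m³; C_S/C_T = 0.145.

0.145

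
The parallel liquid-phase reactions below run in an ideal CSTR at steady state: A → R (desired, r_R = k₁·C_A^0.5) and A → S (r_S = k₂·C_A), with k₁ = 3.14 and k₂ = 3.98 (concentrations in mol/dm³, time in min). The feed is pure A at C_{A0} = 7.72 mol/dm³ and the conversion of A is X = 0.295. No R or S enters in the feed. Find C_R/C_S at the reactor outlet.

Exit C_A = C_{A0}(1−X) = 7.72×0.705 = 5.443 mol/dm³.
In a CSTR the entire volume is at exit conditions, so r_R = 3.14×5.443^0.5 = 7.325 and r_S = 3.98×5.443 = 21.66.
Overall selectivity = C_R/C_S = r_Rτ/(r_Sτ) = r_R/r_S = 0.338.

0.338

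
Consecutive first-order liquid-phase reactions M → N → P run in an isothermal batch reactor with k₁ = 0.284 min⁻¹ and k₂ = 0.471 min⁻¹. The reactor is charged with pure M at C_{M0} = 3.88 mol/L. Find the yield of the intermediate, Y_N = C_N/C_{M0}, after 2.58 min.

0.279

The intermediate concentration in a first-order A→B→C sequence is C_N = k₁C_{M0}(e^(−k₁t) − e^(−k₂t))/(k₂−k₁).
e^(−k₁t) = e^(−0.284×2.58) = e^(−0.7327) = 0.4806; e^(−k₂t) = e^(−1.215) = 0.2967.
C_N = 0.284×3.88/(0.471−0.284) × (0.4806−0.2967) = 5.893×0.1839 = 1.084 mol/L.
Y_N = C_N/C_{M0} = 1.084/3.88 = 0.279.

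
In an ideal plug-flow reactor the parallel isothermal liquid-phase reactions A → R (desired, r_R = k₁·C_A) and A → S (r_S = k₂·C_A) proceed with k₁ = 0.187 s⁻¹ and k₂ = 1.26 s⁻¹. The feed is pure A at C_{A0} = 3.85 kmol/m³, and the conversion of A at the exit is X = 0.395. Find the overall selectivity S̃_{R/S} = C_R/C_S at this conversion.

C_A = C_{A0}(1−X) = 2.329 kmol/m³.
Both paths are first order in A, so the instantaneous fraction to R is constant: dC_R/d(−C_A) = k₁/(k₁+k₂) = 0.1292.
C_R = 0.1292·(C_{A0}−C_A) = 0.1292×1.521 = 0.197 kmol/m³.
C_S = (C_{A0}−C_A)−C_R = 1.324 kmol/m³; S̃_{R/S} = 0.1965/1.324 = 0.148.

0.148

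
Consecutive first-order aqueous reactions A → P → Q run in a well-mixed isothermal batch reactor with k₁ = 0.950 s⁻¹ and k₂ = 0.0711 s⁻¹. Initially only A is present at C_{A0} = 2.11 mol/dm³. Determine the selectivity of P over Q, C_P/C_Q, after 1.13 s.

20.8

For first-order series with pure A initially, C_P(t) = k₁C_{A0}/(k₂−k₁)·(e^(−k₁t) − e^(−k₂t)).
e^(−k₁t) = e^(−0.950×1.13) = e^(−1.073) = 0.3418; e^(−k₂t) = e^(−0.08034) = 0.9228.
C_P = 0.950×2.11/(0.0711−0.950) × (0.3418−0.9228) = (-2.281)×(-0.5810) = 1.325 mol/dm³.
C_A = C_{A0}e^(−k₁t) = 0.7212 mol/dm³, so C_Q = C_{A0}−C_A−C_P = 0.06372 mol/dm³; C_P/C_Q = 20.8.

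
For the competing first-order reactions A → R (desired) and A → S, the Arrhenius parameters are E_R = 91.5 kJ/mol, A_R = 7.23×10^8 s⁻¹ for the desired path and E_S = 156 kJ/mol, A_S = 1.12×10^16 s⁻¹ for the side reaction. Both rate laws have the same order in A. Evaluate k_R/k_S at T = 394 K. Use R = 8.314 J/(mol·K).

Since both paths have the same order in A, the concentration cancels and S_{R/S} = k_R/k_S = (A_R/A_S)·exp[(E_S−E_R)/(RT)].
(E_S−E_R)/(RT) = (156−91.5)×10³/(8.314×394) = 64500/3276 = 19.69.
k_R/k_S = (7.23×10^8/1.12×10^16)·exp(19.69) = 6.455×10^-8 × 3.560×10^8 = 23.0.
Since E_R < E_S, lowering the temperature improves selectivity toward R.

23.0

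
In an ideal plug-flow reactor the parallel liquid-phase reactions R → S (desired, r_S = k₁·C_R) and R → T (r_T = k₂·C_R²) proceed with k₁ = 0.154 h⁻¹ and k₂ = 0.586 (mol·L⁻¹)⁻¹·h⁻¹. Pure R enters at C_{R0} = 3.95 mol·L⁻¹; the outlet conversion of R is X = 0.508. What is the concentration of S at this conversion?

C_R = C_{R0}(1−X) = 1.943 mol·L⁻¹.
Along a PFR/batch, dC_S/dC_R = −r_S/(r_S+r_T) = −k₁/(k₁+k₂·C_R).
Integrating from C_{R0} to C_R: C_S = (0.154/0.586)·ln[(0.154+0.586·3.95)/(0.154+0.586·1.94)] = 0.2628·ln(2.469/1.293) = 0.1700 mol·L⁻¹.

0.170 mol·L⁻¹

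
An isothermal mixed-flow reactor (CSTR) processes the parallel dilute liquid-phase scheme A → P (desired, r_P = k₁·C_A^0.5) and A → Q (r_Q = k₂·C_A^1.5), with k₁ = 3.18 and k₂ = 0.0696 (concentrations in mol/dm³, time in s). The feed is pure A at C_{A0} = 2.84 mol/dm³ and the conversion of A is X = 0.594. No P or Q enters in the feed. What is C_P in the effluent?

Exit C_A = C_{A0}(1−X) = 2.84×0.406 = 1.153 mol/dm³.
In a CSTR the entire volume is at exit conditions, so r_P = 3.18×1.153^0.5 = 3.415 and r_Q = 0.0696×1.153^1.5 = 0.08617.
Fraction of consumed A going to P: r_P/(r_P+r_Q) = 0.9754.
C_P = 0.9754·C_{A0}·X = 0.9754×2.84×0.594 = 1.65 mol/dm³.

1.65 mol/dm³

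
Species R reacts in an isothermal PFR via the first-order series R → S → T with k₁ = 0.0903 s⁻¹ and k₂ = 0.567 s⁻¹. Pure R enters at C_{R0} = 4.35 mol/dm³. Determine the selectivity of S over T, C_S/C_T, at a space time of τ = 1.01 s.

The intermediate concentration in a first-order A→B→C sequence is C_S = k₁C_{R0}(e^(−k₁τ) − e^(−k₂τ))/(k₂−k₁).
e^(−k₁τ) = e^(−0.0903×1.01) = e^(−0.09120) = 0.9128; e^(−k₂τ) = e^(−0.5727) = 0.5640.
C_S = 0.0903×4.35/(0.567−0.0903) × (0.9128−0.5640) = 0.8240×0.3488 = 0.2874 mol/dm³.
C_R = C_{R0}e^(−k₁τ) = 3.971 mol/dm³, so C_T = C_{R0}−C_R−C_S = 0.09175 mol/dm³; C_S/C_T = 3.13.

3.13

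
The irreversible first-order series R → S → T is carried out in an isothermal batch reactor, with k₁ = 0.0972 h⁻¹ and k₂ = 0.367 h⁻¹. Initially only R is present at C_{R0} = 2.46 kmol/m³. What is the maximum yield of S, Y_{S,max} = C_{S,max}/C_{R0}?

At the optimum, C_{S,max}/C_{R0} = (k₁/k₂)^[k₂/(k₂−k₁)].
= (0.0972/0.367)^(0.367/(0.367−0.0972)) = (0.2649)^(1.360) = 0.1641.

0.164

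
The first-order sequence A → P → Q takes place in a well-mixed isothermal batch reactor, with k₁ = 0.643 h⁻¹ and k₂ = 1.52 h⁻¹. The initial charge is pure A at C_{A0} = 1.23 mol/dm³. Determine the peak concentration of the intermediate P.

0.277 mol/dm³

For a first-order series the maximum intermediate yield is C_{P,max}/C_{A0} = (k₁/k₂)^[k₂/(k₂−k₁)].
= (0.643/1.52)^(1.52/(1.52−0.643)) = (0.4230)^(1.733) = 0.2251.
C_{P,max} = 0.2251×1.23 = 0.277 mol/dm³.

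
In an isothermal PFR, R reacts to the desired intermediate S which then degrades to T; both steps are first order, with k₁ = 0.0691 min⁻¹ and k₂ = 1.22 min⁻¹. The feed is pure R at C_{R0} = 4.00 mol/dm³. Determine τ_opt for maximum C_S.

The intermediate peaks when r₁ = r₂, i.e. k₁e^(−k₁τ) = k₂e^(−k₂τ), giving τ_opt = ln(k₂/k₁)/(k₂−k₁).
= ln(1.22/0.0691)/(1.22−0.0691) = ln(17.66)/1.151 = 2.871/1.151 = 2.49 min.

2.49 min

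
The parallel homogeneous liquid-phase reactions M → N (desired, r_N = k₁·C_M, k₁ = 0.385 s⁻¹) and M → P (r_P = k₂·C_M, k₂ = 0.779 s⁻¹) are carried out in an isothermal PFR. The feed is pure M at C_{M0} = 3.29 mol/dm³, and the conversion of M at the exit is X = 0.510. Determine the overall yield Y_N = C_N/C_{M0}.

0.169

C_M = C_{M0}(1−X) = 1.612 mol/dm³.
Both paths are first order in M, so the instantaneous fraction to N is constant: dC_N/d(−C_M) = k₁/(k₁+k₂) = 0.3308.
C_N = 0.3308·(C_{M0}−C_M) = 0.3308×1.678 = 0.555 mol/dm³.
Y_N = C_N/C_{M0} = 0.5550/3.29 = 0.169.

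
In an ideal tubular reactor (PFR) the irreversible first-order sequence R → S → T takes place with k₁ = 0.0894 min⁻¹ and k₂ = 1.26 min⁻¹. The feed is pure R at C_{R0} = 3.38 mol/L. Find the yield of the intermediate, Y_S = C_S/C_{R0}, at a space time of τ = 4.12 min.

The intermediate concentration in a first-order A→B→C sequence is C_S = k₁C_{R0}(e^(−k₁τ) − e^(−k₂τ))/(k₂−k₁).
e^(−k₁τ) = e^(−0.0894×4.12) = e^(−0.3683) = 0.6919; e^(−k₂τ) = e^(−5.191) = 0.005565.
C_S = 0.0894×3.38/(1.26−0.0894) × (0.6919−0.005565) = 0.2581×0.6863 = 0.1772 mol/L.
Y_S = C_S/C_{R0} = 0.1772/3.38 = 0.0524.

0.0524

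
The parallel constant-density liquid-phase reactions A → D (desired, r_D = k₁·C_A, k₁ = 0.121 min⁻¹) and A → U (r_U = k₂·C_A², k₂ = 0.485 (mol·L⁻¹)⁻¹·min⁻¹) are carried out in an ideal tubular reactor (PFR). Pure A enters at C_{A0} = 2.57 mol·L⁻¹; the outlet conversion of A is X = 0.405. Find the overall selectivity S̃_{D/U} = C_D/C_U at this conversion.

C_A = C_{A0}(1−X) = 1.529 mol·L⁻¹.
Along a PFR/batch, dC_D/dC_A = −r_D/(r_D+r_U) = −k₁/(k₁+k₂·C_A).
Integrating from C_{A0} to C_A: C_D = (0.121/0.485)·ln[(0.121+0.485·2.57)/(0.121+0.485·1.53)] = 0.2495·ln(1.367/0.8626) = 0.1149 mol·L⁻¹.
C_U = (C_{A0}−C_A)−C_D = 0.9259 mol·L⁻¹; S̃_{D/U} = 0.1149/0.9259 = 0.124.

0.124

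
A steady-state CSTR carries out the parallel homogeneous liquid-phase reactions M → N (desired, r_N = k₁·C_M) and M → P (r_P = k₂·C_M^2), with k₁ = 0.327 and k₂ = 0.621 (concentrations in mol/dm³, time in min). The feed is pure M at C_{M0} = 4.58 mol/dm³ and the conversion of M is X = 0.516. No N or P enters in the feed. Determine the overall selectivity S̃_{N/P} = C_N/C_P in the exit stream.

0.238

Exit C_M = C_{M0}(1−X) = 4.58×0.484 = 2.217 mol/dm³.
Rates in a CSTR are evaluated at the outlet concentration: r_N = 0.327×2.217 = 0.7249, r_P = 0.621×2.217^2 = 3.051.
Overall selectivity = C_N/C_P = r_Nτ/(r_Pτ) = r_N/r_P = 0.238.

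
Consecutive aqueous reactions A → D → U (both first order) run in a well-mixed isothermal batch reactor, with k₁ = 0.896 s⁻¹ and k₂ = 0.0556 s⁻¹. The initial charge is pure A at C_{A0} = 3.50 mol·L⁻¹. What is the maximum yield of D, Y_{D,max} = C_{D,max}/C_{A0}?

0.832

At the optimum, C_{D,max}/C_{A0} = (k₁/k₂)^[k₂/(k₂−k₁)].
= (0.896/0.0556)^(0.0556/(0.0556−0.896)) = (16.12)^(-0.06616) = 0.8320.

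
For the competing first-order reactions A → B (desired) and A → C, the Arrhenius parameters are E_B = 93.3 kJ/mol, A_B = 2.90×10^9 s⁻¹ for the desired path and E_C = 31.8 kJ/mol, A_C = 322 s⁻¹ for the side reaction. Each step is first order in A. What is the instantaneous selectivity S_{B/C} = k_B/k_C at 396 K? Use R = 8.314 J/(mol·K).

With equal orders, S_{B/C} = k_B/k_C = (A_B/A_C)·exp[(E_C−E_B)/(RT)].
(E_C−E_B)/(RT) = (31.8−93.3)×10³/(8.314×396) = -61500/3292 = -18.68.
k_B/k_C = (2.90×10^9/322)·exp(-18.68) = 9.006×10^6 × 7.718×10^-9 = 0.0695.
Since E_B > E_C, raising the temperature improves selectivity toward B.

0.0695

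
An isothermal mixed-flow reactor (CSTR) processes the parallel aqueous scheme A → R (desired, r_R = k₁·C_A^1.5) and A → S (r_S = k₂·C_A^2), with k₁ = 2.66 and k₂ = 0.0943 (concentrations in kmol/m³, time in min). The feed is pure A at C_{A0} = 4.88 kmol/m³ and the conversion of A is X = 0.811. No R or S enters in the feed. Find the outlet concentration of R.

Exit C_A = C_{A0}(1−X) = 4.88×0.189 = 0.9223 kmol/m³.
In a CSTR the entire volume is at exit conditions, so r_R = 2.66×0.9223^1.5 = 2.356 and r_S = 0.0943×0.9223^2 = 0.08022.
Fraction of consumed A going to R: r_R/(r_R+r_S) = 0.9671.
C_R = 0.9671·C_{A0}·X = 0.9671×4.88×0.811 = 3.83 kmol/m³.

3.83 kmol/m³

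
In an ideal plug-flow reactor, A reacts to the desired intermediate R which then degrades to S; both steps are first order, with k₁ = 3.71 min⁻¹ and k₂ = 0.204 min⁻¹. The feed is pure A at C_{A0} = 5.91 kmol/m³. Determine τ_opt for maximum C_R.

0.827 min

Setting dC_R/dτ = 0 gives τ_opt = ln(k₂/k₁)/(k₂−k₁).
= ln(0.204/3.71)/(0.204−3.71) = ln(0.05499)/-3.506 = -2.901/-3.506 = 0.827 min.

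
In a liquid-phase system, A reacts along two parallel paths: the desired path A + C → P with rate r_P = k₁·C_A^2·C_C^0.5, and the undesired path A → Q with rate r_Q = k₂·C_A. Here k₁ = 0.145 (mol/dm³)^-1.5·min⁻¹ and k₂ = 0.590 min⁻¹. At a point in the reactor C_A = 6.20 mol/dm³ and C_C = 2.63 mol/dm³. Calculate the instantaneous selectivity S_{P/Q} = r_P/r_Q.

S_{P/Q} = r_P/r_Q = (k₁·C_A^2·C_C^0.5)/(k₂·C_A) = (k₁/k₂)·C_A·C_C^0.5.
= (0.145×6.200^2×2.630^0.5) / (0.590×6.200) = 9.039/3.658 = 2.47.
Since the desired path is higher order in A, keeping C_A high (PFR or concentrated feed) favours P.

2.47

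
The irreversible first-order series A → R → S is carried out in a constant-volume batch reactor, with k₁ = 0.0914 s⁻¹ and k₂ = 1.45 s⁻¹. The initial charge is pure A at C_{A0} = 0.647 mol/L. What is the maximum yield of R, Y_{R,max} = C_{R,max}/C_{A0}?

Evaluating C_R at t_opt = ln(k₂/k₁)/(k₂−k₁) gives C_{R,max}/C_{A0} = (k₁/k₂)^[k₂/(k₂−k₁)].
= (0.0914/1.45)^(1.45/(1.45−0.0914)) = (0.06303)^(1.067) = 0.05234.

0.0523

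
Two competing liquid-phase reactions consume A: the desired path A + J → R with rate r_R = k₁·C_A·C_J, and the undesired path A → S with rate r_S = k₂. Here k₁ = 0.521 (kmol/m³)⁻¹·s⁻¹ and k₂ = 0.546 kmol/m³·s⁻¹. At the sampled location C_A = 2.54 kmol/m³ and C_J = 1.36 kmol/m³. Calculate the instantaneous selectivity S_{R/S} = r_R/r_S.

3.30

S_{R/S} = r_R/r_S = (k₁·C_A·C_J)/(k₂) = (k₁/k₂)·C_A·C_J.
= (0.521×2.540×1.360) / (0.546) = 1.800/0.5460 = 3.30.
Since the desired path is higher order in A, keeping C_A high (PFR or concentrated feed) favours R.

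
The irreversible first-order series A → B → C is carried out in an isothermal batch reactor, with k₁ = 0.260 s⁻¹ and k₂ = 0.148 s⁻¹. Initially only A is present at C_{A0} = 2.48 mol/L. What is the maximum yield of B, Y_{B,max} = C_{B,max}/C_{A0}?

0.475

Evaluating C_B at t_opt = ln(k₂/k₁)/(k₂−k₁) gives C_{B,max}/C_{A0} = (k₁/k₂)^[k₂/(k₂−k₁)].
= (0.260/0.148)^(0.148/(0.148−0.260)) = (1.757)^(-1.321) = 0.4749.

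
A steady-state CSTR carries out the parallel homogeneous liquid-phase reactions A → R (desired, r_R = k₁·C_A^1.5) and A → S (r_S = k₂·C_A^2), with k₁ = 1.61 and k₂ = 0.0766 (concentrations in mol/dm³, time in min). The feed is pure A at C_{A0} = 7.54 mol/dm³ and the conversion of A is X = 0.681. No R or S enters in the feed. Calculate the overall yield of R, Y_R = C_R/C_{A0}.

Exit C_A = C_{A0}(1−X) = 7.54×0.319 = 2.405 mol/dm³.
Rates in a CSTR are evaluated at the outlet concentration: r_R = 1.61×2.405^1.5 = 6.006, r_S = 0.0766×2.405^2 = 0.4432.
Fraction of consumed A going to R: r_R/(r_R+r_S) = 0.9313.
C_R = 0.9313·C_{A0}·X = 0.9313×7.54×0.681 = 4.78 mol/dm³; Y_R = C_R/C_{A0} = 0.634.

0.634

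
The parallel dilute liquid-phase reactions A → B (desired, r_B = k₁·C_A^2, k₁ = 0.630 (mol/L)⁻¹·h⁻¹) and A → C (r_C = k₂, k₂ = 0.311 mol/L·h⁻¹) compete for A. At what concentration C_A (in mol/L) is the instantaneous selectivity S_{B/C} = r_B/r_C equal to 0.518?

S_{B/C} = (k₁/k₂)·C_A^2 ⇒ C_A = (S·k₂/k₁)^(0.5).
= (0.518×0.311/0.630)^(0.5) = (0.2557)^(0.5) = 0.506 mol/L.

0.506 mol/L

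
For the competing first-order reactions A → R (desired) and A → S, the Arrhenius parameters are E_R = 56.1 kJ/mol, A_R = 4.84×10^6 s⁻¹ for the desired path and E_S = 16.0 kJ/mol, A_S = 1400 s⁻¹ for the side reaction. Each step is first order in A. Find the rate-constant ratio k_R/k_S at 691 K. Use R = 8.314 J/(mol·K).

3.22

Since both paths have the same order in A, the concentration cancels and S_{R/S} = k_R/k_S = (A_R/A_S)·exp[(E_S−E_R)/(RT)].
(E_S−E_R)/(RT) = (16.0−56.1)×10³/(8.314×691) = -40100/5745 = -6.980.
k_R/k_S = (4.84×10^6/1400)·exp(-6.980) = 3457 × 9.303×10^-4 = 3.22.
Since E_R > E_S, raising the temperature improves selectivity toward R.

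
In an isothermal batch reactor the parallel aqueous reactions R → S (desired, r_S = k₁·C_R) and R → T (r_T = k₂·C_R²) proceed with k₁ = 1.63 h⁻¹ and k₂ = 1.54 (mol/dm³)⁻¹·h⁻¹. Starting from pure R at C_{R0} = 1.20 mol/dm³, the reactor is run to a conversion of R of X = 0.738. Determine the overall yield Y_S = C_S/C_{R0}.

C_R = C_{R0}(1−X) = 0.3144 mol/dm³.
Along a PFR/batch, dC_S/dC_R = −r_S/(r_S+r_T) = −k₁/(k₁+k₂·C_R).
Integrating from C_{R0} to C_R: C_S = (1.63/1.54)·ln[(1.63+1.54·1.20)/(1.63+1.54·0.314)] = 1.058·ln(3.478/2.114) = 0.5269 mol/dm³.
Y_S = C_S/C_{R0} = 0.5269/1.20 = 0.439.

0.439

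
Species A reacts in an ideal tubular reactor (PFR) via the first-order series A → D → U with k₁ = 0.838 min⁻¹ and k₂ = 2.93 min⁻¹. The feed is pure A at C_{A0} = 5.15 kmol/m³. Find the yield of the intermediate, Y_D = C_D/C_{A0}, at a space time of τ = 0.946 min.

0.156

The intermediate concentration in a first-order A→B→C sequence is C_D = k₁C_{A0}(e^(−k₁τ) − e^(−k₂τ))/(k₂−k₁).
e^(−k₁τ) = e^(−0.838×0.946) = e^(−0.7927) = 0.4526; e^(−k₂τ) = e^(−2.772) = 0.06255.
C_D = 0.838×5.15/(2.93−0.838) × (0.4526−0.06255) = 2.063×0.3900 = 0.8047 kmol/m³.
Y_D = C_D/C_{A0} = 0.8047/5.15 = 0.156.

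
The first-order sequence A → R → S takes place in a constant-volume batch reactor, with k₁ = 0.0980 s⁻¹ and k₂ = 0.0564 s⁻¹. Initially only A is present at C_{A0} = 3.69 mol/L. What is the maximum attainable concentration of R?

Evaluating C_R at t_opt = ln(k₂/k₁)/(k₂−k₁) gives C_{R,max}/C_{A0} = (k₁/k₂)^[k₂/(k₂−k₁)].
= (0.0980/0.0564)^(0.0564/(0.0564−0.0980)) = (1.738)^(-1.356) = 0.4728.
C_{R,max} = 0.4728×3.69 = 1.74 mol/L.

1.74 mol/L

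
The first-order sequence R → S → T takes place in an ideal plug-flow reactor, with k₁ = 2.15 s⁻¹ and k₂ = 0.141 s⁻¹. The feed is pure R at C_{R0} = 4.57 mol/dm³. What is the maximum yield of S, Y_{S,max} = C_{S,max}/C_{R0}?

Evaluating C_S at τ_opt = ln(k₂/k₁)/(k₂−k₁) gives C_{S,max}/C_{R0} = (k₁/k₂)^[k₂/(k₂−k₁)].
= (2.15/0.141)^(0.141/(0.141−2.15)) = (15.25)^(-0.07018) = 0.8260.

0.826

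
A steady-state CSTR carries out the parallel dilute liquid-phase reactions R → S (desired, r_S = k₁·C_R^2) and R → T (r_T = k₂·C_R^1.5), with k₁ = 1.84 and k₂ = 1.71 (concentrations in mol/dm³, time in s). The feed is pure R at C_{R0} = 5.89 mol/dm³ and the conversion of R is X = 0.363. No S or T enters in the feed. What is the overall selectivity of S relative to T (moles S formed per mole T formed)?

2.08

Exit C_R = C_{R0}(1−X) = 5.89×0.637 = 3.752 mol/dm³.
Rates in a CSTR are evaluated at the outlet concentration: r_S = 1.84×3.752^2 = 25.90, r_T = 1.71×3.752^1.5 = 12.43.
Overall selectivity = C_S/C_T = r_Sτ/(r_Tτ) = r_S/r_T = 2.08.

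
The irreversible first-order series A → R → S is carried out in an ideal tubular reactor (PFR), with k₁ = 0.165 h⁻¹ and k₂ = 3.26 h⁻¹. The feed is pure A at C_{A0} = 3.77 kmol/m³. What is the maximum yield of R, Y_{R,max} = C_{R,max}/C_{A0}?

0.0432

Evaluating C_R at τ_opt = ln(k₂/k₁)/(k₂−k₁) gives C_{R,max}/C_{A0} = (k₁/k₂)^[k₂/(k₂−k₁)].
= (0.165/3.26)^(3.26/(3.26−0.165)) = (0.05061)^(1.053) = 0.04317.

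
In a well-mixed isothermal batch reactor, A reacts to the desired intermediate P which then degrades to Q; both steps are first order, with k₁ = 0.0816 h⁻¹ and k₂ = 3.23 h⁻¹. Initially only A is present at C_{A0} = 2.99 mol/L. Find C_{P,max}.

For a first-order series the maximum intermediate yield is C_{P,max}/C_{A0} = (k₁/k₂)^[k₂/(k₂−k₁)].
= (0.0816/3.23)^(3.23/(3.23−0.0816)) = (0.02526)^(1.026) = 0.02297.
C_{P,max} = 0.02297×2.99 = 0.0687 mol/L.

0.0687 mol/L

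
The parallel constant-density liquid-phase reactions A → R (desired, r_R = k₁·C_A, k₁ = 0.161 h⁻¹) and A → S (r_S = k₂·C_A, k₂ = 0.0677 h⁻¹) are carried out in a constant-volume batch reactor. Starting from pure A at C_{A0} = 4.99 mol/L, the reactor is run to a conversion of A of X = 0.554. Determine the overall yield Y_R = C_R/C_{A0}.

0.390

C_A = C_{A0}(1−X) = 2.226 mol/L.
Both paths are first order in A, so the instantaneous fraction to R is constant: dC_R/d(−C_A) = k₁/(k₁+k₂) = 0.7040.
C_R = 0.7040·(C_{A0}−C_A) = 0.7040×2.764 = 1.95 mol/L.
Y_R = C_R/C_{A0} = 1.946/4.99 = 0.390.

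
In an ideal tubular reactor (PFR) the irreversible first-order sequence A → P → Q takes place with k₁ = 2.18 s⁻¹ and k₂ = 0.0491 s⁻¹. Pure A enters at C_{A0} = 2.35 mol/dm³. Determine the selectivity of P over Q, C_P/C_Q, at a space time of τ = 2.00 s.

Solving the coupled first-order balances gives C_P(τ) = [k₁/(k₂−k₁)]·C_{A0}·(e^(−k₁τ) − e^(−k₂τ)).
e^(−k₁τ) = e^(−2.18×2.00) = e^(−4.360) = 0.01278; e^(−k₂τ) = e^(−0.09820) = 0.9065.
C_P = 2.18×2.35/(0.0491−2.18) × (0.01278−0.9065) = (-2.404)×(-0.8937) = 2.149 mol/dm³.
C_A = C_{A0}e^(−k₁τ) = 0.03003 mol/dm³, so C_Q = C_{A0}−C_A−C_P = 0.1714 mol/dm³; C_P/C_Q = 12.5.

12.5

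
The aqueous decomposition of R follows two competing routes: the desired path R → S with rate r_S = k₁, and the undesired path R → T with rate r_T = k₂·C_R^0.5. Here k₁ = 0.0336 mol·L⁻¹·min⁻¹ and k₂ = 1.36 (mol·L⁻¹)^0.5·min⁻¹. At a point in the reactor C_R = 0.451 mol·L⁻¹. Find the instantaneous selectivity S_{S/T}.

S_{S/T} = r_S/r_T = (k₁)/(k₂·C_R^0.5) = (k₁/k₂)·C_R^-0.5.
= (0.0336) / (1.36×0.4510^0.5) = 0.03360/0.9133 = 0.0368.
The undesired path is higher order in R, so low C_R (CSTR or dilute feed) favours S.

0.0368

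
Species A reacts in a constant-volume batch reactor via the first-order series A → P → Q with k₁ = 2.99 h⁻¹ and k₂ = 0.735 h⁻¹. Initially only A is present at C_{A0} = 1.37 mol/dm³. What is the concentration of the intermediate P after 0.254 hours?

0.657 mol/dm³

For first-order series with pure A initially, C_P(t) = k₁C_{A0}/(k₂−k₁)·(e^(−k₁t) − e^(−k₂t)).
e^(−k₁t) = e^(−2.99×0.254) = e^(−0.7595) = 0.4679; e^(−k₂t) = e^(−0.1867) = 0.8297.
C_P = 2.99×1.37/(0.735−2.99) × (0.4679−0.8297) = (-1.817)×(-0.3618) = 0.6572 mol/dm³.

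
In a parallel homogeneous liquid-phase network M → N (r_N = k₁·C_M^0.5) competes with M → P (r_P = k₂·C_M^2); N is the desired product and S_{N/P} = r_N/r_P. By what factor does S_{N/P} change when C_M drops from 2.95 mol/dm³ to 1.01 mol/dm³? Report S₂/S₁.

4.99

S_{N/P} = (k₁/k₂)·C_M^-1.5, so S₂/S₁ = (C_{M,2}/C_{M,1})^-1.5.
= (1.01/2.95)^(-1.5) = (0.3424)^(-1.5) = 4.99.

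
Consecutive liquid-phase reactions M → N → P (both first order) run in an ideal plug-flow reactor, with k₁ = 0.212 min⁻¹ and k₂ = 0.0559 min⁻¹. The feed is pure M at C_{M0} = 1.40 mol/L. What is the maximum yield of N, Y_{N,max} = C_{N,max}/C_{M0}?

At the optimum, C_{N,max}/C_{M0} = (k₁/k₂)^[k₂/(k₂−k₁)].
= (0.212/0.0559)^(0.0559/(0.0559−0.212)) = (3.792)^(-0.3581) = 0.6204.

0.620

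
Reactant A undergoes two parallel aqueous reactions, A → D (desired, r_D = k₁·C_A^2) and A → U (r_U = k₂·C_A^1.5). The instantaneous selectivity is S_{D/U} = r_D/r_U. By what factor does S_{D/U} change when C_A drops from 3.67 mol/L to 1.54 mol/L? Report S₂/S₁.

0.648

S_{D/U} = (k₁/k₂)·C_A^0.5, so S₂/S₁ = (C_{A,2}/C_{A,1})^0.5.
= (1.54/3.67)^0.5 = (0.4196)^0.5 = 0.648.
Selectivity toward D falls as C_A falls — high-concentration operation is favoured.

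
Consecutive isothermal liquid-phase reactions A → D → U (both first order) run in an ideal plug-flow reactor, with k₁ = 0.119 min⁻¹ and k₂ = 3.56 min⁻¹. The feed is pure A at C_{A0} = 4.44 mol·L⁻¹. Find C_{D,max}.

For a first-order series the maximum intermediate yield is C_{D,max}/C_{A0} = (k₁/k₂)^[k₂/(k₂−k₁)].
= (0.119/3.56)^(3.56/(3.56−0.119)) = (0.03343)^(1.035) = 0.02972.
C_{D,max} = 0.02972×4.44 = 0.132 mol·L⁻¹.

0.132 mol·L⁻¹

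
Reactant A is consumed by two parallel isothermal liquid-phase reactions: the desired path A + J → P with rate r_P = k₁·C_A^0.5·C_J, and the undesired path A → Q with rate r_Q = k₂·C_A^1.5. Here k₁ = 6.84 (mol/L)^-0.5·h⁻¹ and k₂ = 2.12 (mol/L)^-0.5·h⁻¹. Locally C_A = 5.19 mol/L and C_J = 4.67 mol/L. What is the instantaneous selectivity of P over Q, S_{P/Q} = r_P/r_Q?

2.90

S_{P/Q} = r_P/r_Q = (k₁·C_A^0.5·C_J)/(k₂·C_A^1.5) = (k₁/k₂)·C_A⁻¹·C_J.
= (6.84×5.190^0.5×4.670) / (2.12×5.190^1.5) = 72.77/25.07 = 2.90.
The undesired path is higher order in A, so low C_A (CSTR or dilute feed) favours P.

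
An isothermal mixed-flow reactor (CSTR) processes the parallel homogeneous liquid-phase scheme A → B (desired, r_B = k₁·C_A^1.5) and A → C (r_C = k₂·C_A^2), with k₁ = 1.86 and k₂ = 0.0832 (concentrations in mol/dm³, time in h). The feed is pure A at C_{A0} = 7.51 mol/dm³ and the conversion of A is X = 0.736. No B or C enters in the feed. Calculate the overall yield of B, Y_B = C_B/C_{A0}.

0.692

Exit C_A = C_{A0}(1−X) = 7.51×0.264 = 1.983 mol/dm³.
Rates in a CSTR are evaluated at the outlet concentration: r_B = 1.86×1.983^1.5 = 5.193, r_C = 0.0832×1.983^2 = 0.3270.
Fraction of consumed A going to B: r_B/(r_B+r_C) = 0.9407.
C_B = 0.9407·C_{A0}·X = 0.9407×7.51×0.736 = 5.20 mol/dm³; Y_B = C_B/C_{A0} = 0.692.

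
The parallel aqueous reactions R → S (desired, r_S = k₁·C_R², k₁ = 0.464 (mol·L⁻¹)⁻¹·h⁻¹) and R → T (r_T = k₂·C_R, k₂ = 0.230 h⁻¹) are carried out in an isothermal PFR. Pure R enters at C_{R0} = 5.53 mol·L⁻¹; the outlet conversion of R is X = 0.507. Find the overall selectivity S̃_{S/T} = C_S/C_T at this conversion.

8.03

C_R = C_{R0}(1−X) = 2.726 mol·L⁻¹.
Along a PFR/batch, dC_T/dC_R = −r_T/(r_S+r_T) = −k₂/(k₂+k₁·C_R).
Integrating from C_{R0} to C_R: C_T = (0.230/0.464)·ln[(0.230+0.464·5.53)/(0.230+0.464·2.73)] = 0.4957·ln(2.796/1.495) = 0.3103 mol·L⁻¹.
Then C_S = (C_{R0}−C_R) − C_T = 2.804 − 0.3103 = 2.493 mol·L⁻¹.
S̃_{S/T} = C_S/C_T = 2.493/0.3103 = 8.03.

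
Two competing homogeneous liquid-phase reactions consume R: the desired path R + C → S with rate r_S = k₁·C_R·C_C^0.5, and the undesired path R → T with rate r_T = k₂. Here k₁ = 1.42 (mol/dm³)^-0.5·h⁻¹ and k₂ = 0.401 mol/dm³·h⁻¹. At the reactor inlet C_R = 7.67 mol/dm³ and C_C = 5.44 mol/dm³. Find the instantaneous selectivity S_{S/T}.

S_{S/T} = r_S/r_T = (k₁·C_R·C_C^0.5)/(k₂) = (k₁/k₂)·C_R·C_C^0.5.
= (1.42×7.670×5.440^0.5) / (0.401) = 25.40/0.4010 = 63.3.
Since the desired path is higher order in R, keeping C_R high (PFR or concentrated feed) favours S.

63.3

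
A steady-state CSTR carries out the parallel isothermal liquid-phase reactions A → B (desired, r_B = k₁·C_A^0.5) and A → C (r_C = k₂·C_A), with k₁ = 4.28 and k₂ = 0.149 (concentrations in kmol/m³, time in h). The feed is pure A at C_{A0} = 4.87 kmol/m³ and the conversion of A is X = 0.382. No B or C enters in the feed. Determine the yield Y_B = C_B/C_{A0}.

0.360

Exit C_A = C_{A0}(1−X) = 4.87×0.618 = 3.010 kmol/m³.
In a CSTR the entire volume is at exit conditions, so r_B = 4.28×3.010^0.5 = 7.425 and r_C = 0.149×3.010 = 0.4484.
Fraction of consumed A going to B: r_B/(r_B+r_C) = 0.9430.
C_B = 0.9430·C_{A0}·X = 0.9430×4.87×0.382 = 1.75 kmol/m³; Y_B = C_B/C_{A0} = 0.360.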